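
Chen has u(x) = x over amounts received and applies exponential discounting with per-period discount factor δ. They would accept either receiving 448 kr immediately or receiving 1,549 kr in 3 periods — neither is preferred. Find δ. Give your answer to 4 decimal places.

δ ≈ 0.6613

The payoff in 3 periods is discounted by δ^3, so u(448) = δ^3·u(1549) and δ^3 = u(448)/u(1549).
With u(x) = x: δ^3 = 448/1549 = 0.28922.
Hence δ = (0.28922)^(1/3) = 0.661316.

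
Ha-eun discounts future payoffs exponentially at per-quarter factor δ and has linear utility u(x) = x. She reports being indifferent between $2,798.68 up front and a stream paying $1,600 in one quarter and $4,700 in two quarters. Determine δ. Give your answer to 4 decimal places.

The stream is worth 1600δ + 4700δ² today, so 1600δ + 4700δ² = 2798.68.
Rearranged: 4700δ² + 1600δ − 2798.68 = 0.
δ = (−1600 + √(1600² + 4·4700·2798.68)) / (2·4700) = (−1600 + √55175184.00) / 9400 ≈ 0.6200.

δ ≈ 0.6200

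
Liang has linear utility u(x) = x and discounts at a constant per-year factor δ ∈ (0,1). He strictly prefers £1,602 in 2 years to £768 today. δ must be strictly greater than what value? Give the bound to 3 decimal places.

δ > 0.692

Comparing present values: 768 < δ^2·1602.
Hence δ^2 > 768/1602 = 0.47940, and x ↦ x^(1/2) is increasing on (0,∞).
δ > (768/1602)^(1/2) ≈ 0.692.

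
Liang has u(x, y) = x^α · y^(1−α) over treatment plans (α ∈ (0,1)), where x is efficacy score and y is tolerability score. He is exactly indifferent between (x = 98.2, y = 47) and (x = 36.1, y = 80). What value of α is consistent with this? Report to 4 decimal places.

Set the two utilities equal: 98.2^α·47^(1−α) = 36.1^α·80^(1−α).
Taking logs: α·ln 98.2 + (1−α)·ln 47 = α·ln 36.1 + (1−α)·ln 80, i.e. α·1.0007134 = (1−α)·0.5318790.
With A = 1.0007134 and B = 0.5318790: α·A = (1−α)·B, so α = B/(A+B) = 0.5318790/1.5325924 ≈ 0.3470.

α ≈ 0.3470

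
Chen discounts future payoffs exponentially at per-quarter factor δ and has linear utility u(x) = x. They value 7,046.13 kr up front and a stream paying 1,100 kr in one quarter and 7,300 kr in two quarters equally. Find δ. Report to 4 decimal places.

δ ≈ 0.9100

Present value of the stream is 1100·δ + 7300·δ². Indifference gives 1100δ + 7300δ² = 7046.13.
So 7300δ² + 1100δ − 7046.13 = 0.
δ = (−1100 + √(1100² + 4·7300·7046.13)) / (2·7300) = (−1100 + √206956996.00) / 14600 ≈ 0.9100.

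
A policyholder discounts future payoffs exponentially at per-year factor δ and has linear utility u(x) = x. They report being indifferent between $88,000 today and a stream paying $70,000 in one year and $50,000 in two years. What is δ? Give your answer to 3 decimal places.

The stream is worth 70000δ + 50000δ² today, so 70000δ + 50000δ² = 88000.
Rearranged: 50000δ² + 70000δ − 88000 = 0.
The positive root is δ = [−70000 + √(70000² + 4·50000·88000)] / (2·50000) = (−70000 + 150000.000)/100000 ≈ 0.800.

δ ≈ 0.800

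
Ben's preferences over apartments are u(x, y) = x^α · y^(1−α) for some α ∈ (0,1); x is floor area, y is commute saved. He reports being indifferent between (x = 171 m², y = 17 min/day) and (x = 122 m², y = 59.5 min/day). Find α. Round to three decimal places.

α ≈ 0.788

Set the two utilities equal: 171^α·17^(1−α) = 122^α·59.5^(1−α).
Rearrange to (171/122)^α = (59.5/17)^(1−α) and take logs: α·0.337643 = (1−α)·1.252763.
So α/(1−α) = (1.252763)/(0.337643) = 3.710318, and α = 3.710318/4.710318 ≈ 0.788.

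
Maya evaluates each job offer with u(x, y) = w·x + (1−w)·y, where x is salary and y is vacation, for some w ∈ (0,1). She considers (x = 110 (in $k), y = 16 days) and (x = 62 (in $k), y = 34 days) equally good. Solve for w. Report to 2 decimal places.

w = 0.27

Indifference: w·110 + (1−w)·16 = w·62 + (1−w)·34.
Rearranging, 48·w − 18·(1−w) = 0.
The marginal rate of substitution is 18/48, so w = 18/(48+18) = 0.27.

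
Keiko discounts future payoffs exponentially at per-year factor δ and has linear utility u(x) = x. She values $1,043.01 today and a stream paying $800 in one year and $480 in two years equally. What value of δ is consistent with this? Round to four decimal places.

Present value of the stream is 800·δ + 480·δ². Indifference gives 800δ + 480δ² = 1043.01.
So 480δ² + 800δ − 1043.01 = 0.
δ = (−800 + √(800² + 4·480·1043.01)) / (2·480) = (−800 + √2642579.20) / 960 ≈ 0.8600.

δ ≈ 0.8600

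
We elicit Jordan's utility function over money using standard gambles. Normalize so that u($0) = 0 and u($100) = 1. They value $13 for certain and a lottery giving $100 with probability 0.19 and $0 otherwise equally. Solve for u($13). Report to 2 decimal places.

u($13) equals the lottery's expected utility: 0.19·1 + 0.81·0 = 0.19.

0.19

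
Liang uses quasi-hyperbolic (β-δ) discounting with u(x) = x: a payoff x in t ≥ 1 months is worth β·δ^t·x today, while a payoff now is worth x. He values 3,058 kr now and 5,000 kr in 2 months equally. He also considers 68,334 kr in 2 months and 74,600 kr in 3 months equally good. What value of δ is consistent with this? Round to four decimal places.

δ ≈ 0.9160

The second indifference involves only future payoffs, so β cancels: β·δ^2·68334 = β·δ^3·74600, giving δ = 68334/74600 = 0.91601.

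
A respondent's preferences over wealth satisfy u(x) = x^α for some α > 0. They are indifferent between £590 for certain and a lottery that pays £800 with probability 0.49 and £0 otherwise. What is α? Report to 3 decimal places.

α ≈ 2.343

The lottery's expected utility is 0.49·u(800) + 0.51·u(0) = 0.49·800^α (since u(0) = 0 for α > 0).
Setting u(590) equal to that: 590^α = 0.49·800^α ⇒ (590/800)^α = 0.49.
Take logs: α = ln 0.49 / ln(590/800) ≈ 2.34278.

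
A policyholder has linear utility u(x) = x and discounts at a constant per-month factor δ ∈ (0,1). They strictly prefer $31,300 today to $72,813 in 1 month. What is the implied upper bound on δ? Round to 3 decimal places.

δ < 0.430

Comparing present values: 31300 > δ·72813.
So δ < 31300/72813 = 0.42987.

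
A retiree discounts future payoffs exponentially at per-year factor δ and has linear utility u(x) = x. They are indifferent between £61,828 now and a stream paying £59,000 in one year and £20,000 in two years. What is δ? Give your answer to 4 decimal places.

Equating present values: 61828 = 59000δ + 20000δ².
Rearranged: 20000δ² + 59000δ − 61828 = 0.
δ = (−59000 + √(59000² + 4·20000·61828)) / (2·20000) = (−59000 + √8427240000.00) / 40000 ≈ 0.8200.

δ ≈ 0.8200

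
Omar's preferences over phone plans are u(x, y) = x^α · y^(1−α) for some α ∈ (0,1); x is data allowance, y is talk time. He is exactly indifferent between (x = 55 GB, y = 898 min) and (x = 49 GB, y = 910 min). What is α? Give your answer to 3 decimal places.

Set the two utilities equal: 55^α·898^(1−α) = 49^α·910^(1−α).
Rearrange to (55/49)^α = (910/898)^(1−α) and take logs: α·0.115513 = (1−α)·0.013275.
So α/(1−α) = (0.013275)/(0.115513) = 0.114922, and α = 0.114922/1.114922 ≈ 0.103.

α ≈ 0.103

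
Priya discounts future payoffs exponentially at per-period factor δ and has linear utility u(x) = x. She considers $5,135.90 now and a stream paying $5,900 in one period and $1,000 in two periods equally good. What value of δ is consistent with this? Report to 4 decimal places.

δ ≈ 0.7700

Present value of the stream is 5900·δ + 1000·δ². Indifference gives 5900δ + 1000δ² = 5135.90.
Rearranged: 1000δ² + 5900δ − 5135.90 = 0.
The positive root is δ = [−5900 + √(5900² + 4·1000·5135.90)] / (2·1000) = (−5900 + 7440.000)/2000 ≈ 0.7700.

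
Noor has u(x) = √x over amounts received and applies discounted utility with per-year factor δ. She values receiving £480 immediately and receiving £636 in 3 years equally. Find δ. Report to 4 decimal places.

The payoff in 3 years is discounted by δ^3, so u(480) = δ^3·u(636) and δ^3 = u(480)/u(636).
Since u(x) = √x, δ^3 = √(480/636) = 0.86874.
Hence δ = (0.86874)^(1/3) = 0.954181.

δ ≈ 0.9542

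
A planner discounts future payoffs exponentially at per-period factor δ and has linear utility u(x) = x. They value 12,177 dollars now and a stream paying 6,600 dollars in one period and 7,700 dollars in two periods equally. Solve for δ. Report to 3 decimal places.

Equating present values: 12177 = 6600δ + 7700δ².
So 7700δ² + 6600δ − 12177 = 0.
The positive root is δ = [−6600 + √(6600² + 4·7700·12177)] / (2·7700) = (−6600 + 20460.000)/15400 ≈ 0.900.

δ ≈ 0.900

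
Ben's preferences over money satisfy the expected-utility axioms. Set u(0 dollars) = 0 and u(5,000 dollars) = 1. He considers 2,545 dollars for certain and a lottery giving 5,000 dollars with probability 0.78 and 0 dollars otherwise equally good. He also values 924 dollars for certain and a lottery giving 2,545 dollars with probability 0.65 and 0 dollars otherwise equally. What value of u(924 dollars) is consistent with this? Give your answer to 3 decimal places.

0.507

The first gamble pins u(2,545 dollars): it must equal 0.78·1 + 0.22·0 = 0.78.
Chaining: u(924 dollars) = 0.65·0.78 + 0.35·0.00 = 0.5070.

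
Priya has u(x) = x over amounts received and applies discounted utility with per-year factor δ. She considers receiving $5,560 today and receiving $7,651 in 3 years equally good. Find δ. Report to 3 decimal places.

Equating discounted utilities: u(5560) = δ^3·u(7651) ⇒ δ^3 = u(5560)/u(7651).
With u(x) = x: δ^3 = 5560/7651 = 0.72670.
So δ = 0.72670^(1/3) ≈ 0.899.

δ ≈ 0.899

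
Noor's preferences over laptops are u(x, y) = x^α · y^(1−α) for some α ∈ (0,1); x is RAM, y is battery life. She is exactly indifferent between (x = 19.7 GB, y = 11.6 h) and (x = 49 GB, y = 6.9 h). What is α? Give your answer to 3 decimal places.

The Cobb–Douglas utilities coincide, so 19.7^α·11.6^(1−α) = 49^α·6.9^(1−α).
(19.7/49)^α = (6.9/11.6)^(1−α); take logs: α·ln(19.7/49) = (1−α)·ln(6.9/11.6), i.e. α·-0.911202 = (1−α)·-0.519484.
Thus α·(-1.430686) = -0.519484, so α = -0.519484/-1.430686 ≈ 0.363.

α ≈ 0.363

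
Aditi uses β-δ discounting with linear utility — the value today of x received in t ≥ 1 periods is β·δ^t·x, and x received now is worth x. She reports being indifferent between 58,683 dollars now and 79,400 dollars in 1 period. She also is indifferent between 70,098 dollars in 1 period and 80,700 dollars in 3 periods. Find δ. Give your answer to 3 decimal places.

δ ≈ 0.932

From the later pair, β·δ^1·70098 = β·δ^3·80700; dividing through, δ^2 = 70098/80700 = 0.86862, so δ = 0.93200.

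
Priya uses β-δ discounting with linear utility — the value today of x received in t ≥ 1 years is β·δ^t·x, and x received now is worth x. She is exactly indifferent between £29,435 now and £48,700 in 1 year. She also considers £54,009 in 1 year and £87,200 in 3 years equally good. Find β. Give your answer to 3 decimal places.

β ≈ 0.768

From the later pair, β·δ^1·54009 = β·δ^3·87200; dividing through, δ^2 = 54009/87200 = 0.61937, so δ = 0.78700.
The first indifference: 29435 = β·δ·48700, so β = 29435/(δ·48700) = 29435/(0.78700·48700) ≈ 0.768.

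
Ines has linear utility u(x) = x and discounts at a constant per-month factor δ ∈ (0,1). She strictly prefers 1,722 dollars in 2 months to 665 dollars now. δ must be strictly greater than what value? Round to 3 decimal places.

Under u(x) = x this choice says 665 < δ^2·1722.
Hence δ^2 > 665/1722 = 0.38618, and x ↦ x^(1/2) is increasing on (0,∞).
δ > (665/1722)^(1/2) ≈ 0.621.

δ > 0.621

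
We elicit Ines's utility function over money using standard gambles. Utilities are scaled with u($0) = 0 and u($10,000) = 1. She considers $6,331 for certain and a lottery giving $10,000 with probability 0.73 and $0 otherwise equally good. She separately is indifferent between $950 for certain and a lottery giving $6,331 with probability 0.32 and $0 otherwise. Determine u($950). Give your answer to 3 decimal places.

0.234

First, u($6,331) = 0.73·u($10,000) + 0.27·u($0) = 0.73.
Then u($950) = 0.32·u($6,331) + 0.68·u($0) = 0.32·0.73 + 0.68·0.00 = 0.2336.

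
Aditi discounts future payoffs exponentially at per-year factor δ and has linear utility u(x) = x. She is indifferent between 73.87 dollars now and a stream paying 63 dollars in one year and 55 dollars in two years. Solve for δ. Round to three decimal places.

Present value of the stream is 63·δ + 55·δ². Indifference gives 63δ + 55δ² = 73.87.
That is, 55δ² + 63δ − 73.87 = 0, a quadratic in δ.
The positive root is δ = [−63 + √(63² + 4·55·73.87)] / (2·55) = (−63 + 142.198)/110 ≈ 0.720.

δ ≈ 0.720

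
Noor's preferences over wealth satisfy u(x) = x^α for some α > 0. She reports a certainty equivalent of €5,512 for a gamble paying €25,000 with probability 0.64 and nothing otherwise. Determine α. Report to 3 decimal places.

α ≈ 0.295

EU(lottery) = 0.64·25000^α + 0.36·0 = 0.64·25000^α.
Indifference: 5512^α = 0.64·25000^α, so (5512/25000)^α = 0.64.
Taking logs: α·ln(5512/25000) = ln(0.64), so α = -0.446287 / -1.511948 ≈ 0.295.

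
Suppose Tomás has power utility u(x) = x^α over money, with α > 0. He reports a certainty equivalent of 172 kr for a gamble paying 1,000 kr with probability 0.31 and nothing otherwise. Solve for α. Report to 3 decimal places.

The lottery's expected utility is 0.31·u(1000) + 0.69·u(0) = 0.31·1000^α (since u(0) = 0 for α > 0).
Equating: 172^α = 0.31·1000^α, i.e. 0.1720^α = 0.31.
α = ln(0.31) / ln(172/1000) = -1.171183/-1.760261 ≈ 0.665.

α ≈ 0.665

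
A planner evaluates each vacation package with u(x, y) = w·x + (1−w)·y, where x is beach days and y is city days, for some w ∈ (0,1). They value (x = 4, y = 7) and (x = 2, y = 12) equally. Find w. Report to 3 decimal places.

w = 0.714

u(4,7) = u(2,12) means w·4 + (1−w)·7 = w·2 + (1−w)·12.
Collecting terms: w·2 = (1−w)·5.
Hence w = 5/(2+5) = 5/7 = 0.714.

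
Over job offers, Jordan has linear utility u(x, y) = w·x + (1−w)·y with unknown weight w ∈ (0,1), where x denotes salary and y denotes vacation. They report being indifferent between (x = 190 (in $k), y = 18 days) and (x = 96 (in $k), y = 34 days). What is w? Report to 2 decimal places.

w = 0.15

Indifference: w·190 + (1−w)·18 = w·96 + (1−w)·34.
w·(190−96) = (1−w)·(34−18), i.e. w·94 = (1−w)·16.
The marginal rate of substitution is 16/94, so w = 16/(94+16) = 0.15.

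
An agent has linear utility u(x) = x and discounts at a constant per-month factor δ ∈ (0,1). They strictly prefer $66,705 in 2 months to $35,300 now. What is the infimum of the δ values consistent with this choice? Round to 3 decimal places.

δ > 0.727

Under u(x) = x this choice says 35300 < δ^2·66705.
Dividing by 66705: δ^2 > 0.52920. Both sides are positive, so the square root keeps the direction.
δ > (35300/66705)^(1/2) ≈ 0.727.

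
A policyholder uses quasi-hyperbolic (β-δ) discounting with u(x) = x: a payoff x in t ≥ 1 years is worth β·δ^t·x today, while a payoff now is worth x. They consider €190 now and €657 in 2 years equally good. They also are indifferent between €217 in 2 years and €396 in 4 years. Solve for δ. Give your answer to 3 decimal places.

δ ≈ 0.740

The second indifference involves only future payoffs, so β cancels: β·δ^2·217 = β·δ^4·396, giving δ^2 = 217/396 = 0.54798, so δ = 0.74026.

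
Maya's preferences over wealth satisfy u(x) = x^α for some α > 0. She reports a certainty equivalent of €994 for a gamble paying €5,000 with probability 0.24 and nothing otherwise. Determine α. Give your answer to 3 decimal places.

The lottery's expected utility is 0.24·u(5000) + 0.76·u(0) = 0.24·5000^α (since u(0) = 0 for α > 0).
Equating: 994^α = 0.24·5000^α, i.e. 0.1988^α = 0.24.
Take logs: α = ln 0.24 / ln(994/5000) ≈ 0.88341.

α ≈ 0.883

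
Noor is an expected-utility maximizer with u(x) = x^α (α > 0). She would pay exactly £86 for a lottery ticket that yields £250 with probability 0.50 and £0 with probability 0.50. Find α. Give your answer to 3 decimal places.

α ≈ 0.650

EU(lottery) = 0.50·250^α + 0.50·0 = 0.50·250^α.
Indifference: 86^α = 0.50·250^α, so (86/250)^α = 0.50.
Taking logs: α·ln(86/250) = ln(0.50), so α = -0.693147 / -1.067114 ≈ 0.650.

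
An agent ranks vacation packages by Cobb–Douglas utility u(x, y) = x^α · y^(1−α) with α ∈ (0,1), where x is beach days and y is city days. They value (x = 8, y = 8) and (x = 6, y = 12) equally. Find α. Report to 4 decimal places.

α ≈ 0.5850

Indifference: 8^α · 8^(1−α) = 6^α · 12^(1−α).
(8/6)^α = (12/8)^(1−α); take logs: α·ln(8/6) = (1−α)·ln(12/8), i.e. α·0.2876821 = (1−α)·0.4054651.
So α/(1−α) = (0.4054651)/(0.2876821) = 1.4094207, and α = 1.4094207/2.4094207 ≈ 0.5850.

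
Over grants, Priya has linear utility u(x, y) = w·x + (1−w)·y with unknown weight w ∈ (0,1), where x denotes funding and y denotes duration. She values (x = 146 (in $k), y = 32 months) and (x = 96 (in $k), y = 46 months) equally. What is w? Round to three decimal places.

w = 0.219

u(146,32) = u(96,46) means w·146 + (1−w)·32 = w·96 + (1−w)·46.
Collecting terms: w·50 = (1−w)·14.
So w/(1−w) = 14/50 = 0.2800, giving w = 14/(50+14) = 0.219.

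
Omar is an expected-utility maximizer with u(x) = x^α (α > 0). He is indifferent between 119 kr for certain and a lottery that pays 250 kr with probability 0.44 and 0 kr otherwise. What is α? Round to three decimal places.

EU(lottery) = 0.44·250^α + 0.56·0 = 0.44·250^α.
Indifference: 119^α = 0.44·250^α, so (119/250)^α = 0.44.
Take logs: α = ln 0.44 / ln(119/250) ≈ 1.10594.

α ≈ 1.106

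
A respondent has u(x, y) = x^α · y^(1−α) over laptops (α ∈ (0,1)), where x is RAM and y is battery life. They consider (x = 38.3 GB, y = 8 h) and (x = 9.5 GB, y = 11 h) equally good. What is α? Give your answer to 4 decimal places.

The Cobb–Douglas utilities coincide, so 38.3^α·8^(1−α) = 9.5^α·11^(1−α).
(38.3/9.5)^α = (11/8)^(1−α); take logs: α·ln(38.3/9.5) = (1−α)·ln(11/8), i.e. α·1.3941581 = (1−α)·0.3184537.
Thus α·(1.7126118) = 0.3184537, so α = 0.3184537/1.7126118 ≈ 0.1859.

α ≈ 0.1859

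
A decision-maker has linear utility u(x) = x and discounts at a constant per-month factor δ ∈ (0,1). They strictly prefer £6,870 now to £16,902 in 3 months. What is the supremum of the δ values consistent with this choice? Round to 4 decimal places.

Under u(x) = x this choice says 6870 > δ^3·16902.
Dividing by 16902: δ^3 < 0.40646. Both sides are positive, so the cube root keeps the direction.
δ < (6870/16902)^(1/3) ≈ 0.7408.

δ < 0.7408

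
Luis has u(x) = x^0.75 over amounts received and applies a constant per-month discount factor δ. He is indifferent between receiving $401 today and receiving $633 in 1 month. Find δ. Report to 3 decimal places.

Equating discounted utilities: u(401) = δ·u(633) ⇒ δ = u(401)/u(633).
Since u(x) = x^0.75, δ = (401/633)^0.75 = 0.63349^0.75 = 0.71008.

δ ≈ 0.710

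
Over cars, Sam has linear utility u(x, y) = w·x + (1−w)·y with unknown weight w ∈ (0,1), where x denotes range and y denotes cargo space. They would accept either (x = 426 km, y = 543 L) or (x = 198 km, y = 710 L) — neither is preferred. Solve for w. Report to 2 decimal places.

w = 0.42

Equating utilities: w·426 + (1−w)·543 = w·198 + (1−w)·710.
Rearranging, 228·w − 167·(1−w) = 0.
The marginal rate of substitution is 167/228, so w = 167/(228+167) = 0.42.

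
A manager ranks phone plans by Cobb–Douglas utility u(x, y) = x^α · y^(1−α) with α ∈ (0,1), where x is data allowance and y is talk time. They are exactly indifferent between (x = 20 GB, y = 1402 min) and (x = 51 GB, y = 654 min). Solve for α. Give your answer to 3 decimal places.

Set the two utilities equal: 20^α·1402^(1−α) = 51^α·654^(1−α).
(20/51)^α = (654/1402)^(1−α); take logs: α·ln(20/51) = (1−α)·ln(654/1402), i.e. α·-0.936093 = (1−α)·-0.762548.
With A = -0.936093 and B = -0.762548: α·A = (1−α)·B, so α = B/(A+B) = -0.762548/-1.698641 ≈ 0.449.

α ≈ 0.449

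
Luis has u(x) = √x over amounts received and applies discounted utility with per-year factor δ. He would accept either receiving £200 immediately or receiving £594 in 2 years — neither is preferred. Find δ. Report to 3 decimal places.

δ ≈ 0.762

Equating discounted utilities: u(200) = δ^2·u(594) ⇒ δ^2 = u(200)/u(594).
Since u(x) = √x, δ^2 = √(200/594) = 0.58026.
Hence δ = (0.58026)^(1/2) = 0.76175.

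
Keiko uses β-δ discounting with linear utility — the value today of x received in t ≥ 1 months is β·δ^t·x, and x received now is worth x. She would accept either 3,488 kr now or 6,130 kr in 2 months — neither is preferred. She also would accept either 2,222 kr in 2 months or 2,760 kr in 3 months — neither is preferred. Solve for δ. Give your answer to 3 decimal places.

δ ≈ 0.805

From the later pair, β·δ^2·2222 = β·δ^3·2760; dividing through, δ = 2222/2760 = 0.80507.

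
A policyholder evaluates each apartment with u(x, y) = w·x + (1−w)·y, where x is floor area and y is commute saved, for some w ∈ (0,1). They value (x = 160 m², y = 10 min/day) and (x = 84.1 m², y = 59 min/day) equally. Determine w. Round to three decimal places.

u(160,10) = u(84.1,59) means w·160 + (1−w)·10 = w·84.1 + (1−w)·59.
Collecting terms: w·75.9 = (1−w)·49.
So w/(1−w) = 49/75.9 = 0.6456, giving w = 49/(75.9+49) = 0.392.

w = 0.392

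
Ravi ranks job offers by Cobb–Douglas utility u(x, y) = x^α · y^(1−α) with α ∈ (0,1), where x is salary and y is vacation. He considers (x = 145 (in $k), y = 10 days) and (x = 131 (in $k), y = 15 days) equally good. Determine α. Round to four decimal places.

α ≈ 0.7997

The Cobb–Douglas utilities coincide, so 145^α·10^(1−α) = 131^α·15^(1−α).
Rearrange to (145/131)^α = (15/10)^(1−α) and take logs: α·0.1015364 = (1−α)·0.4054651.
With A = 0.1015364 and B = 0.4054651: α·A = (1−α)·B, so α = B/(A+B) = 0.4054651/0.5070015 ≈ 0.7997.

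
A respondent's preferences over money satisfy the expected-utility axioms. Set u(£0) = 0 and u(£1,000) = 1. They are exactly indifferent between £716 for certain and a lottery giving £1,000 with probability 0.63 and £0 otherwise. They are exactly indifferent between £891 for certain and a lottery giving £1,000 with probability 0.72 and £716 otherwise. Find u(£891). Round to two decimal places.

From the first indifference, u(£716) = 0.63·u(£1,000) + 0.37·u(£0) = 0.63·1 + 0.37·0 = 0.63.
Then u(£891) = 0.72·u(£1,000) + 0.28·u(£716) = 0.72·1.00 + 0.28·0.63 = 0.8964.

0.90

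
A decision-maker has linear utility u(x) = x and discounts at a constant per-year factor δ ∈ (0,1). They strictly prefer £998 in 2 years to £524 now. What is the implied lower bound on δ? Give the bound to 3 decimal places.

δ > 0.725

The preference means 524 < δ^2·998.
So δ^2 > 524/998 = 0.52505; taking the square root of both positive sides preserves the inequality.
δ > 0.52505^(1/2) = 0.725.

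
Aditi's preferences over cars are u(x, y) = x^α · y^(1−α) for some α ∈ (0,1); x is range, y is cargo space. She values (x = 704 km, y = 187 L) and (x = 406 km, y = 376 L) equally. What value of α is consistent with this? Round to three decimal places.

Set the two utilities equal: 704^α·187^(1−α) = 406^α·376^(1−α).
Rearrange to (704/406)^α = (376/187)^(1−α) and take logs: α·0.550425 = (1−α)·0.698481.
Thus α·(1.248906) = 0.698481, so α = 0.698481/1.248906 ≈ 0.559.

α ≈ 0.559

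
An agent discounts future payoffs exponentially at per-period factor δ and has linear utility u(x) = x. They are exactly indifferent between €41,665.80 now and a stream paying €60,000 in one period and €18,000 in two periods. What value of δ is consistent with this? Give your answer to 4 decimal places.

δ ≈ 0.5900

Present value of the stream is 60000·δ + 18000·δ². Indifference gives 60000δ + 18000δ² = 41665.80.
So 18000δ² + 60000δ − 41665.80 = 0.
By the quadratic formula (taking the positive root), δ = (−60000 + √6599937600.00) / 36000 ≈ 0.5900.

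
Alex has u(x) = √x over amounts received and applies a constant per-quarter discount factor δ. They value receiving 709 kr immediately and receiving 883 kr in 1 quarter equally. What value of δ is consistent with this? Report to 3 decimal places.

Equating discounted utilities: u(709) = δ·u(883) ⇒ δ = u(709)/u(883).
Since u(x) = √x, δ = √(709/883) = 0.89607.

δ ≈ 0.896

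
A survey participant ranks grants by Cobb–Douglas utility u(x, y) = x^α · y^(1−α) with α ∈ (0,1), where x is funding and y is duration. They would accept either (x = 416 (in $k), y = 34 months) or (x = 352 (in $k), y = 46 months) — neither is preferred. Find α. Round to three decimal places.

Indifference: 416^α · 34^(1−α) = 352^α · 46^(1−α).
Rearrange to (416/352)^α = (46/34)^(1−α) and take logs: α·0.167054 = (1−α)·0.302281.
So α/(1−α) = (0.302281)/(0.167054) = 1.809481, and α = 1.809481/2.809481 ≈ 0.644.

α ≈ 0.644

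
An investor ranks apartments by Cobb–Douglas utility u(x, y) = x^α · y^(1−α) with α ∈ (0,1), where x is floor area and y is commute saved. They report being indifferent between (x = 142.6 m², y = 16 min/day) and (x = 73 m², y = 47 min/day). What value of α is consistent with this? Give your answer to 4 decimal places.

α ≈ 0.6168

Set the two utilities equal: 142.6^α·16^(1−α) = 73^α·47^(1−α).
Rearrange to (142.6/73)^α = (47/16)^(1−α) and take logs: α·0.6695841 = (1−α)·1.0775589.
Thus α·(1.7471430) = 1.0775589, so α = 1.0775589/1.7471430 ≈ 0.6168.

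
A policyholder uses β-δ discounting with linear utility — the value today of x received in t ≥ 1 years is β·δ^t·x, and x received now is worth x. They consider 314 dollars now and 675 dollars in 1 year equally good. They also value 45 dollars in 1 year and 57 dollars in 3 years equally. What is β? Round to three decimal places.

β ≈ 0.524

From the later pair, β·δ^1·45 = β·δ^3·57; dividing through, δ^2 = 45/57 = 0.78947, so δ = 0.88852.
Substituting δ into 314 = β·δ·675: β = 314/(599.753) ≈ 0.524.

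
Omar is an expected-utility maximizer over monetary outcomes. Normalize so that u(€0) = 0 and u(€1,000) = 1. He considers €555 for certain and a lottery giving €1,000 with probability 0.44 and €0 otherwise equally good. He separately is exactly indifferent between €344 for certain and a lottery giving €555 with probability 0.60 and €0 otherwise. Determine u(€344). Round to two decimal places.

0.26

First, u(€555) = 0.44·u(€1,000) + 0.56·u(€0) = 0.44.
Then u(€344) = 0.60·u(€555) + 0.40·u(€0) = 0.60·0.44 + 0.40·0.00 = 0.2640.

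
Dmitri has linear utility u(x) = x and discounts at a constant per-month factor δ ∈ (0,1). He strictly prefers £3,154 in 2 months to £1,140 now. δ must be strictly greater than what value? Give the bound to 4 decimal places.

Comparing present values: 1140 < δ^2·3154.
Dividing by 3154: δ^2 > 0.36145. Both sides are positive, so the square root keeps the direction.
δ > (1140/3154)^(1/2) ≈ 0.6012.

δ > 0.6012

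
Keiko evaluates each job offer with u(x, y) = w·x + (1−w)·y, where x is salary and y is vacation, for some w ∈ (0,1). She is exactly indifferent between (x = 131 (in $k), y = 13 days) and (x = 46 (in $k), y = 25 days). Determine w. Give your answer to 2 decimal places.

w = 0.12

Indifference: w·131 + (1−w)·13 = w·46 + (1−w)·25.
w·(131−46) = (1−w)·(25−13), i.e. w·85 = (1−w)·12.
Hence w = 12/(85+12) = 12/97 = 0.12.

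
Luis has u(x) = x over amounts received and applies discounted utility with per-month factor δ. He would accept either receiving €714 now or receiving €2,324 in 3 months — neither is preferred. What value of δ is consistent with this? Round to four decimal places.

δ ≈ 0.6748

The payoff in 3 months is discounted by δ^3, so u(714) = δ^3·u(2324) and δ^3 = u(714)/u(2324).
With u(x) = x: δ^3 = 714/2324 = 0.30723.
Taking the cube root: δ = 0.30723^(1/3) ≈ 0.6748.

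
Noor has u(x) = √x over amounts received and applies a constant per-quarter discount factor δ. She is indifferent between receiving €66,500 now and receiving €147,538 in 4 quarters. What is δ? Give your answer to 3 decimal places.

δ ≈ 0.905

The payoff in 4 quarters is discounted by δ^4, so u(66500) = δ^4·u(147538) and δ^4 = u(66500)/u(147538).
Since u(x) = √x, δ^4 = √(66500/147538) = 0.67137.
Taking the 4th root: δ = 0.67137^(1/4) ≈ 0.905.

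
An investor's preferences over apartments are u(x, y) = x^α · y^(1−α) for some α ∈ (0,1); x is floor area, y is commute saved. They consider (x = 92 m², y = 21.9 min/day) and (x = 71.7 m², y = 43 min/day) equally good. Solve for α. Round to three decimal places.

α ≈ 0.730

Indifference: 92^α · 21.9^(1−α) = 71.7^α · 43^(1−α).
Rearrange to (92/71.7)^α = (43/21.9)^(1−α) and take logs: α·0.249298 = (1−α)·0.674713.
With A = 0.249298 and B = 0.674713: α·A = (1−α)·B, so α = B/(A+B) = 0.674713/0.924011 ≈ 0.730.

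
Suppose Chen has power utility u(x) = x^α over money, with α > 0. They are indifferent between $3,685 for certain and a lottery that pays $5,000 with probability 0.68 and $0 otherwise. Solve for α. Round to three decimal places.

α ≈ 1.264

Since u(0) = 0, the lottery's EU is 0.68·5000^α.
Indifference: 3685^α = 0.68·5000^α, so (3685/5000)^α = 0.68.
Take logs: α = ln 0.68 / ln(3685/5000) ≈ 1.26377.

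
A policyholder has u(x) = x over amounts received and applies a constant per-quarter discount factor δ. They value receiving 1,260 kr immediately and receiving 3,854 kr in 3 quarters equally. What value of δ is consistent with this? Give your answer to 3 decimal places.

Indifference means u(1260) = δ^3 · u(3854), so δ^3 = u(1260)/u(3854).
With u(x) = x: δ^3 = 1260/3854 = 0.32693.
Taking the cube root: δ = 0.32693^(1/3) ≈ 0.689.

δ ≈ 0.689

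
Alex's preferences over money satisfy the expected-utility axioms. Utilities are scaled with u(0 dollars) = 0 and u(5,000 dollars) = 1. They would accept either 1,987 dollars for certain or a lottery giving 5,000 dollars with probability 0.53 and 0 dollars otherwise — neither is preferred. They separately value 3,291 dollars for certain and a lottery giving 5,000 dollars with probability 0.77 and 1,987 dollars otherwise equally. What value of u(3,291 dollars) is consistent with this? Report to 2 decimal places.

0.89

From the first indifference, u(1,987 dollars) = 0.53·u(5,000 dollars) + 0.47·u(0 dollars) = 0.53·1 + 0.47·0 = 0.53.
Then u(3,291 dollars) = 0.77·u(5,000 dollars) + 0.23·u(1,987 dollars) = 0.77·1.00 + 0.23·0.53 = 0.8919.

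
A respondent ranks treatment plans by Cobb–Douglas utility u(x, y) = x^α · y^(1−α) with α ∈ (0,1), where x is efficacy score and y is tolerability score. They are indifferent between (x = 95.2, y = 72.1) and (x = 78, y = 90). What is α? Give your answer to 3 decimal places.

α ≈ 0.527

Indifference: 95.2^α · 72.1^(1−α) = 78^α · 90^(1−α).
Rearrange to (95.2/78)^α = (90/72.1)^(1−α) and take logs: α·0.199271 = (1−α)·0.221756.
Thus α·(0.421027) = 0.221756, so α = 0.221756/0.421027 ≈ 0.527.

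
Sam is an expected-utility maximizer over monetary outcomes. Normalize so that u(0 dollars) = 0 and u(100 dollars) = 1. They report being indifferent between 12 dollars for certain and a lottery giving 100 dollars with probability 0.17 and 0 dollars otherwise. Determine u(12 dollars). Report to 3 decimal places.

u(12 dollars) equals the lottery's expected utility: 0.17·1 + 0.83·0 = 0.17.

0.170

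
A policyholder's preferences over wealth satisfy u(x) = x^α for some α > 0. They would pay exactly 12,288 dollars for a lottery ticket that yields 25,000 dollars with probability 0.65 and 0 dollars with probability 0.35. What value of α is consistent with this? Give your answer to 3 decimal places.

EU(lottery) = 0.65·25000^α + 0.35·0 = 0.65·25000^α.
Setting u(12288) equal to that: 12288^α = 0.65·25000^α ⇒ (12288/25000)^α = 0.65.
α = ln(0.65) / ln(12288/25000) = -0.430783/-0.710253 ≈ 0.607.

α ≈ 0.607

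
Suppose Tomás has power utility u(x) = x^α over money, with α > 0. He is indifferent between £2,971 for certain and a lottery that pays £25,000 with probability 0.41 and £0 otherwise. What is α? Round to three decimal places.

EU(lottery) = 0.41·25000^α + 0.59·0 = 0.41·25000^α.
Indifference: 2971^α = 0.41·25000^α, so (2971/25000)^α = 0.41.
Taking logs: α·ln(2971/25000) = ln(0.41), so α = -0.891598 / -2.129977 ≈ 0.419.

α ≈ 0.419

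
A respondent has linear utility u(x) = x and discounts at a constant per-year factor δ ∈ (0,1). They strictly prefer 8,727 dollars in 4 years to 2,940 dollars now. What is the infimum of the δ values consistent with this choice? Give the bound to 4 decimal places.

Comparing present values: 2940 < δ^4·8727.
Hence δ^4 > 2940/8727 = 0.33689, and x ↦ x^(1/4) is increasing on (0,∞).
δ > (2940/8727)^(1/4) ≈ 0.7619.

δ > 0.7619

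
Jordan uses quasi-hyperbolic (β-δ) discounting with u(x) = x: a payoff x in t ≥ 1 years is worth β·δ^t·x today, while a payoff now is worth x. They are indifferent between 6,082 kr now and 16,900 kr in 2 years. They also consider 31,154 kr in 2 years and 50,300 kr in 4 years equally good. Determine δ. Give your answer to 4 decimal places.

The second indifference involves only future payoffs, so β cancels: β·δ^2·31154 = β·δ^4·50300, giving δ^2 = 31154/50300 = 0.61936, so δ = 0.78700.

δ ≈ 0.7870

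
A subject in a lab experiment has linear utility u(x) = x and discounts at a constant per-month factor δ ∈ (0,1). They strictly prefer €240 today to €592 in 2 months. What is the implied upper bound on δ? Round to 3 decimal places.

δ < 0.637

The preference means 240 > δ^2·592.
Dividing by 592: δ^2 < 0.40541. Both sides are positive, so the square root keeps the direction.
δ < 0.40541^(1/2) = 0.637.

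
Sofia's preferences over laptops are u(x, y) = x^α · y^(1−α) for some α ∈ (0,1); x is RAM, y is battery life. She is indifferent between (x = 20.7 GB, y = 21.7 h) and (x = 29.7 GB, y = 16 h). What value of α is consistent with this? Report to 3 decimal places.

α ≈ 0.458

The Cobb–Douglas utilities coincide, so 20.7^α·21.7^(1−α) = 29.7^α·16^(1−α).
Rearrange to (20.7/29.7)^α = (16/21.7)^(1−α) and take logs: α·-0.361013 = (1−α)·-0.304724.
So α/(1−α) = (-0.304724)/(-0.361013) = 0.844080, and α = 0.844080/1.844080 ≈ 0.458.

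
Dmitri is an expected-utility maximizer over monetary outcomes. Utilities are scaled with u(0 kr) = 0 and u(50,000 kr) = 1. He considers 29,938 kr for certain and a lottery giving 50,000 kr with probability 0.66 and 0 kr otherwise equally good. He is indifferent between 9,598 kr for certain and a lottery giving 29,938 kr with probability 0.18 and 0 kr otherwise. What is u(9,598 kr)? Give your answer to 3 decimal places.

0.119

The first gamble pins u(29,938 kr): it must equal 0.66·1 + 0.34·0 = 0.66.
Chaining: u(9,598 kr) = 0.18·0.66 + 0.82·0.00 = 0.1188.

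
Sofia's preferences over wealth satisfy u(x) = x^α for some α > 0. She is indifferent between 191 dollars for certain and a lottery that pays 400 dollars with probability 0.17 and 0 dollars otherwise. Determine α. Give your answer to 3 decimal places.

The lottery's expected utility is 0.17·u(400) + 0.83·u(0) = 0.17·400^α (since u(0) = 0 for α > 0).
Equating: 191^α = 0.17·400^α, i.e. 0.4775^α = 0.17.
α = ln(0.17) / ln(191/400) = -1.771957/-0.739191 ≈ 2.397.

α ≈ 2.397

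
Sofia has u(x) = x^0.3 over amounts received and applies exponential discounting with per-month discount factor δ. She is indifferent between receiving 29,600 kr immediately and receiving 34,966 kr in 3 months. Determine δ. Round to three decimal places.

Indifference means u(29600) = δ^3 · u(34966), so δ^3 = u(29600)/u(34966).
Since u(x) = x^0.3, δ^3 = (29600/34966)^0.3 = 0.84654^0.3 = 0.95125.
Hence δ = (0.95125)^(1/3) = 0.98348.

δ ≈ 0.983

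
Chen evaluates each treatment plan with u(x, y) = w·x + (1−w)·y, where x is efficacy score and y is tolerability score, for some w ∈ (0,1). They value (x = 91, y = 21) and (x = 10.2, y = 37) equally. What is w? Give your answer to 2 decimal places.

w = 0.17

Equating utilities: w·91 + (1−w)·21 = w·10.2 + (1−w)·37.
Collecting terms: w·80.8 = (1−w)·16.
The marginal rate of substitution is 16/80.8, so w = 16/(80.8+16) = 0.17.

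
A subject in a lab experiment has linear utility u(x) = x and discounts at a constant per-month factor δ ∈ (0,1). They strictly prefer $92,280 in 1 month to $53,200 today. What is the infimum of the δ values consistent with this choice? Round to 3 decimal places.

δ > 0.577

Comparing present values: 53200 < δ·92280.
So δ > 53200/92280 = 0.57651.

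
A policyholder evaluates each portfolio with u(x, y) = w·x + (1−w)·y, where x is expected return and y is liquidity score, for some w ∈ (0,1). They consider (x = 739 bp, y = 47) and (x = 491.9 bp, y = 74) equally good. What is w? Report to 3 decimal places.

w = 0.099

Indifference: w·739 + (1−w)·47 = w·491.9 + (1−w)·74.
Collecting terms: w·247.1 = (1−w)·27.
Hence w = 27/(247.1+27) = 27/274.1 = 0.099.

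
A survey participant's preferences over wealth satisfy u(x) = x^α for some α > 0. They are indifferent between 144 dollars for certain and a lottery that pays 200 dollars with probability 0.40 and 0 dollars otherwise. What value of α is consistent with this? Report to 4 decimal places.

The lottery's expected utility is 0.40·u(200) + 0.60·u(0) = 0.40·200^α (since u(0) = 0 for α > 0).
Indifference: 144^α = 0.40·200^α, so (144/200)^α = 0.40.
Take logs: α = ln 0.40 / ln(144/200) ≈ 2.789283.

α ≈ 2.7893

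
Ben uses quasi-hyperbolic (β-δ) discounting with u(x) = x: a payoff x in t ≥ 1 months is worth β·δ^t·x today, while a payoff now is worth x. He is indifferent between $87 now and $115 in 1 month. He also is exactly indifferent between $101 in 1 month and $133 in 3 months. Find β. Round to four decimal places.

β ≈ 0.8681

Both payoffs in the second observation are in the future, so β drops out: δ^1·101 = δ^3·133 ⇒ δ^2 = 101/133 = 0.75940, so δ = 0.87143.
The first indifference: 87 = β·δ·115, so β = 87/(δ·115) = 87/(0.87143·115) ≈ 0.8681.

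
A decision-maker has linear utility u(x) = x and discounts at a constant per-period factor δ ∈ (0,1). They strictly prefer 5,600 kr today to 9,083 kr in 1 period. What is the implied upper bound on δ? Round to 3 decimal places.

δ < 0.617

Under u(x) = x this choice says 5600 > δ·9083.
Dividing through by 9083 gives δ < 0.61654.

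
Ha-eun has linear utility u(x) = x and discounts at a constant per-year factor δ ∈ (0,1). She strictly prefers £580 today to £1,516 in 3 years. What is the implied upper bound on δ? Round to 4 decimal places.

The preference means 580 > δ^3·1516.
So δ^3 < 580/1516 = 0.38259; taking the cube root of both positive sides preserves the inequality.
δ < (580/1516)^(1/3) ≈ 0.7260.

δ < 0.7260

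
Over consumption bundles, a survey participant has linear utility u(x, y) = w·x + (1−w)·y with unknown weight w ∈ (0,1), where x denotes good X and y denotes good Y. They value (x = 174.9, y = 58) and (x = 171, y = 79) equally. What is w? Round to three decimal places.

w = 0.843

Indifference: w·174.9 + (1−w)·58 = w·171 + (1−w)·79.
w·(174.9−171) = (1−w)·(79−58), i.e. w·3.9 = (1−w)·21.
The marginal rate of substitution is 21/3.9, so w = 21/(3.9+21) = 0.843.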